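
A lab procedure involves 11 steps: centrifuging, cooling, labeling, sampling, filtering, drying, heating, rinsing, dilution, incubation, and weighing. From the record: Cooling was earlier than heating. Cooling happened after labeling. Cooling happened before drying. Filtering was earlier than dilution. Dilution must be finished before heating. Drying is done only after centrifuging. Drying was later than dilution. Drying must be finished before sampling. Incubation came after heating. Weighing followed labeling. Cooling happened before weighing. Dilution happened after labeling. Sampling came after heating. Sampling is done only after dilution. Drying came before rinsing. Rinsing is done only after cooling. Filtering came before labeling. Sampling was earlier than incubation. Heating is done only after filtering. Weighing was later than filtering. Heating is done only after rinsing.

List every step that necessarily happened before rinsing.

Directly stated before rinsing: cooling and drying.
Centrifuging reaches rinsing via centrifuging → drying → rinsing.
Dilution reaches rinsing via dilution → drying → rinsing.
Filtering reaches rinsing via filtering → dilution → drying → rinsing.
Likewise labeling reaches rinsing by chaining the stated constraints.

centrifuging, cooling, dilution, drying, filtering, labeling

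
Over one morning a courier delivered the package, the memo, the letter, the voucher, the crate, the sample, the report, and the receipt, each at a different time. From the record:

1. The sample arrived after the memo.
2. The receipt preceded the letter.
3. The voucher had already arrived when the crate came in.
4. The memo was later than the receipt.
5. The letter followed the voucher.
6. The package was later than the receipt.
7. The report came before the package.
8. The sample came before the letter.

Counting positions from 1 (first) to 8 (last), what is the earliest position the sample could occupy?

The memo and the receipt must both come before the sample — 2 forced predecessors.
Nothing else is forced ahead of the sample, so its earliest slot is position 2 + 1 = 3.

3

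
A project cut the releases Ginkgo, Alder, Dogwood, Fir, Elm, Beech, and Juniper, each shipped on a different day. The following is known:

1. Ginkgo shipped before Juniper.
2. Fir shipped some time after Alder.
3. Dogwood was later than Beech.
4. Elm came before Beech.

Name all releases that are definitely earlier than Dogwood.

Directly stated before Dogwood: Beech.
Elm reaches Dogwood via Elm → Beech → Dogwood.
No chain forces Juniper (or any of the others) ahead of Dogwood.

Beech, Elm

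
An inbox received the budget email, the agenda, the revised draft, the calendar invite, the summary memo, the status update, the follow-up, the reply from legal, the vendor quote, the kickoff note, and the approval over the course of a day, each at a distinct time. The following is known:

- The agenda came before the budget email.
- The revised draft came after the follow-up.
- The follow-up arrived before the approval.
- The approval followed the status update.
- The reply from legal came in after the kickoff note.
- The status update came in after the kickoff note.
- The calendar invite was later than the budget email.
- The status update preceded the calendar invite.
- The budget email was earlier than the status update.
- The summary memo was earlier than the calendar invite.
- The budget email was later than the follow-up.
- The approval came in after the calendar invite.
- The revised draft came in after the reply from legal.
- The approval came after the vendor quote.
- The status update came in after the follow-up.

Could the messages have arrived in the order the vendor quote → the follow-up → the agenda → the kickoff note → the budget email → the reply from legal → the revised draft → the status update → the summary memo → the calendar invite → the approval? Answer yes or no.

Check each stated constraint against the proposed order — e.g. the follow-up is ahead of the approval; the vendor quote is ahead of the approval. Every pair is in the required order; nothing is violated.

yes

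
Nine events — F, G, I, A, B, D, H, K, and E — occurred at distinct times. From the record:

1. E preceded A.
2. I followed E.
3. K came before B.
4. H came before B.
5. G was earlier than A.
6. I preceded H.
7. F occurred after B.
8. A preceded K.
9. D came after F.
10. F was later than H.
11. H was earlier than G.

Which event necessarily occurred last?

D

Every other event has a chain of constraints placing it before D, so D is last.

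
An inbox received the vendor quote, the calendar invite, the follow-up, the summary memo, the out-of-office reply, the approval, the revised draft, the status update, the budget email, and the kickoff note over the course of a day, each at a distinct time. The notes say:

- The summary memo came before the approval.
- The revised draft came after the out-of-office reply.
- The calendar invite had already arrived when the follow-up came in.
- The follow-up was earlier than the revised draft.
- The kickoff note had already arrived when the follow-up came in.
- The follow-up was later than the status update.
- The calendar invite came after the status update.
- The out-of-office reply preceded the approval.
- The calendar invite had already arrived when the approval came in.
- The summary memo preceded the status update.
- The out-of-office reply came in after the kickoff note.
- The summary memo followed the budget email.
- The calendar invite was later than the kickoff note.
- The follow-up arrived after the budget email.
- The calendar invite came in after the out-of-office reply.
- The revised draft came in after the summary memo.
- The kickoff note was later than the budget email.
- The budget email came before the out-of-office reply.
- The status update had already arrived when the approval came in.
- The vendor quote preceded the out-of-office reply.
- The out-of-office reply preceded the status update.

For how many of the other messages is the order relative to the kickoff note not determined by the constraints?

2

Forced before the kickoff note: the budget email; forced after the kickoff note: the approval, the calendar invite, the follow-up, the out-of-office reply, the revised draft, and the status update.
That leaves the summary memo and the vendor quote with no forced order relative to the kickoff note — 2.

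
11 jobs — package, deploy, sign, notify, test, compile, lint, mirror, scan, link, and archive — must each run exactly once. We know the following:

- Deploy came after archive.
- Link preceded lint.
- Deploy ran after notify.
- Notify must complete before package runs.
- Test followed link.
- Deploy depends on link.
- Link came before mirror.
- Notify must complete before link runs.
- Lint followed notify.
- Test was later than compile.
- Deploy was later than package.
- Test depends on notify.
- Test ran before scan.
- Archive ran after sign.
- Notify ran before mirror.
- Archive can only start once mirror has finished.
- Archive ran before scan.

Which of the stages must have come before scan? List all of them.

Directly stated before scan: archive and test.
Compile reaches scan via compile → test → scan.
Link reaches scan via link → test → scan.
Mirror reaches scan via mirror → archive → scan.
Likewise notify and sign each reach scan by chaining the stated constraints.

archive, compile, link, mirror, notify, sign, test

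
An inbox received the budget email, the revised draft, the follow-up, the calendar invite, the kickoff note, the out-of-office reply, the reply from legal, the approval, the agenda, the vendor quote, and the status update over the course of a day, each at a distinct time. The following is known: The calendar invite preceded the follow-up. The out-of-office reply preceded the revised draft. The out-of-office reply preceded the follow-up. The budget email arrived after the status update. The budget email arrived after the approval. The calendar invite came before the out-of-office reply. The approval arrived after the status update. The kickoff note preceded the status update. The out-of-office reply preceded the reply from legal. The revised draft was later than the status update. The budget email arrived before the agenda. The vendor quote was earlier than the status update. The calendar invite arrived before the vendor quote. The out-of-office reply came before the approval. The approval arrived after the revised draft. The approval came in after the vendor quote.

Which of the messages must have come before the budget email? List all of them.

the approval, the calendar invite, the kickoff note, the out-of-office reply, the revised draft, the status update, the vendor quote

Directly stated before the budget email: the approval and the status update.
The calendar invite reaches the budget email via the calendar invite → the vendor quote → the approval → the budget email.
The kickoff note reaches the budget email via the kickoff note → the status update → the budget email.
The out-of-office reply reaches the budget email via the out-of-office reply → the approval → the budget email.
Likewise the revised draft and the vendor quote each reach the budget email by chaining the stated constraints.
No chain forces the reply from legal (or any of the others) ahead of the budget email.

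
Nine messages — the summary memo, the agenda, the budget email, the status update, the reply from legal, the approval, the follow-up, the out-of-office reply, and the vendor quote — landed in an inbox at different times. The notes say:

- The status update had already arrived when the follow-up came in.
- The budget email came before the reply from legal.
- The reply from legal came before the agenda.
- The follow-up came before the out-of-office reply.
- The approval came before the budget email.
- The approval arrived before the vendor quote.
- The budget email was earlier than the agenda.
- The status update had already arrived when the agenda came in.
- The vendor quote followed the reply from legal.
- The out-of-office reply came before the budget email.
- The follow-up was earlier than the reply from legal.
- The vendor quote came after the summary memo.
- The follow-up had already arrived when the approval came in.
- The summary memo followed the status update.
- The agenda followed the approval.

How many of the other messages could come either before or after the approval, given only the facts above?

Forced before the approval: the follow-up and the status update; forced after the approval: the agenda, the budget email, the reply from legal, and the vendor quote.
That leaves the out-of-office reply and the summary memo with no forced order relative to the approval — 2.

2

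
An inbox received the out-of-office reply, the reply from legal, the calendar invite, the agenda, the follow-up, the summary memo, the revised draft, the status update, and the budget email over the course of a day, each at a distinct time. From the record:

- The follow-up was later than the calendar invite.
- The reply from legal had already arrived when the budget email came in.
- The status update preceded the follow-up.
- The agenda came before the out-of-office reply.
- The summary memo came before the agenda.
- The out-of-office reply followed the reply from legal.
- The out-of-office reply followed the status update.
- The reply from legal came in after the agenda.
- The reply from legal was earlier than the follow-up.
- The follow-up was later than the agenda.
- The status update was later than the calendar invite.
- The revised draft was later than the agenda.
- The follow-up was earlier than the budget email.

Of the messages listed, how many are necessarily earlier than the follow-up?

5

Directly stated before the follow-up: the agenda, the calendar invite, the reply from legal, and the status update.
The summary memo reaches the follow-up via the summary memo → the agenda → the follow-up.
That's the agenda, the calendar invite, the reply from legal, the status update, and the summary memo — 5 in all.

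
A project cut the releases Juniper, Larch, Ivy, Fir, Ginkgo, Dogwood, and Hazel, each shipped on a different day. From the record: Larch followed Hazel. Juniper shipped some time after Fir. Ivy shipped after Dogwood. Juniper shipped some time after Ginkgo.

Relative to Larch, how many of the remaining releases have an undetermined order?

5

Forced before Larch: Hazel.
That leaves Dogwood, Fir, Ginkgo, Ivy, and Juniper with no forced order relative to Larch — 5.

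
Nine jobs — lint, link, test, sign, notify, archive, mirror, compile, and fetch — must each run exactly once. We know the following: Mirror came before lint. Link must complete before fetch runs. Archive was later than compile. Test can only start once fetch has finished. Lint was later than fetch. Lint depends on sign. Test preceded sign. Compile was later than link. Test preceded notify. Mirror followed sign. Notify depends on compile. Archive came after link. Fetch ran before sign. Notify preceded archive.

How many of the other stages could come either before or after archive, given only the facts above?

3

Forced before archive: compile, fetch, link, notify, and test.
That leaves lint, mirror, and sign with no forced order relative to archive — 3.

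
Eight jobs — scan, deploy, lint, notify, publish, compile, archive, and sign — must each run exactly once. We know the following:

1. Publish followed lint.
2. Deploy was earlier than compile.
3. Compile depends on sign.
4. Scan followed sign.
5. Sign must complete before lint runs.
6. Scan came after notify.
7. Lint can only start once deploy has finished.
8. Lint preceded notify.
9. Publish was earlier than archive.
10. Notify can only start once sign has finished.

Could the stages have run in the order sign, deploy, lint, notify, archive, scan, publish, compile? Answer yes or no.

The constraints require publish before archive, but in the proposed sequence archive appears ahead of publish. That one violation is enough.

no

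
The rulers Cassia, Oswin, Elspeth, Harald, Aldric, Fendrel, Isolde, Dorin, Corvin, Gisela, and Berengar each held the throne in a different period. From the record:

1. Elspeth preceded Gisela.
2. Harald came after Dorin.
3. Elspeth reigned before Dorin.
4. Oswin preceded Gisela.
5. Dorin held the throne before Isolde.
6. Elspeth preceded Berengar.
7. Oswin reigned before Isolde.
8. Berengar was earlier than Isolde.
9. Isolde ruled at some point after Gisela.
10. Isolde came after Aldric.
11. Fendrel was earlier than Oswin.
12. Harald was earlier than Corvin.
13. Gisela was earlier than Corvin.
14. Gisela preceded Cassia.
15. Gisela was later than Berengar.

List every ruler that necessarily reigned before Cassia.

Directly stated before Cassia: Gisela.
Berengar reaches Cassia via Berengar → Gisela → Cassia.
Elspeth reaches Cassia via Elspeth → Gisela → Cassia.
Fendrel reaches Cassia via Fendrel → Oswin → Gisela → Cassia.
Likewise Oswin reaches Cassia by chaining the stated constraints.
No chain forces Dorin (or any of the others) ahead of Cassia.

Berengar, Elspeth, Fendrel, Gisela, Oswin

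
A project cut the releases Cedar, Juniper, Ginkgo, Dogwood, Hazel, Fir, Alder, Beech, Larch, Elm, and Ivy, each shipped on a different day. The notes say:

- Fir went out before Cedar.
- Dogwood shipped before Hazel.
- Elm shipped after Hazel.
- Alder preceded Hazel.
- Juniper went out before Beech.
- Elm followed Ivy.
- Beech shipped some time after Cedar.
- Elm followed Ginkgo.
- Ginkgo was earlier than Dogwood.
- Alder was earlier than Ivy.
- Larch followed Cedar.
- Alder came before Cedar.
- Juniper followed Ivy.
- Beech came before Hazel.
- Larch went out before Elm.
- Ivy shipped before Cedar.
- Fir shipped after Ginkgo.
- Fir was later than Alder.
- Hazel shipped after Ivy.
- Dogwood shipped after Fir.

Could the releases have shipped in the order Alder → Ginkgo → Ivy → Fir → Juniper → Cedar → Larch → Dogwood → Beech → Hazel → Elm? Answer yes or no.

yes

Check each stated constraint against the proposed order — e.g. Alder is ahead of Hazel; Ginkgo is ahead of Elm. Every pair is in the required order; nothing is violated.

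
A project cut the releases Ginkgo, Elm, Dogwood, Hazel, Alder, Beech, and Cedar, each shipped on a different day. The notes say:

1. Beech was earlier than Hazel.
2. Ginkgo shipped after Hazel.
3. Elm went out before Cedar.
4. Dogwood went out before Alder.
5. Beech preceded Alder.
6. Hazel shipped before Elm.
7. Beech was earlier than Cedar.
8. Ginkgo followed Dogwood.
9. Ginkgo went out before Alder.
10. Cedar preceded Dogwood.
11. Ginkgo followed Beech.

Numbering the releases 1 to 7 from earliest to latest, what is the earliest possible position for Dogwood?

Beech, Cedar, Elm, and Hazel must all come before Dogwood — 4 forced predecessors.
Nothing else is forced ahead of Dogwood, so its earliest slot is position 4 + 1 = 5.

5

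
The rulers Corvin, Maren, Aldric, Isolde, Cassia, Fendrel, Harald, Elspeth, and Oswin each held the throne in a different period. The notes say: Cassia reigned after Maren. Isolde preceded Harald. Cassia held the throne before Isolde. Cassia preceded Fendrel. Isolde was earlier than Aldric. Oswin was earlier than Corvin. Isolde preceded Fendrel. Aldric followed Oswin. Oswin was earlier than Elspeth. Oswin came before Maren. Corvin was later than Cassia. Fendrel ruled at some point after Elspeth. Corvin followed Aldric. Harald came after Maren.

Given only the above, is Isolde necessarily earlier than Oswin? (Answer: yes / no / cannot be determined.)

no

Tracing the constraints gives Oswin → Maren → Cassia → Isolde, so Oswin must come before Isolde.
That means Isolde cannot be before Oswin.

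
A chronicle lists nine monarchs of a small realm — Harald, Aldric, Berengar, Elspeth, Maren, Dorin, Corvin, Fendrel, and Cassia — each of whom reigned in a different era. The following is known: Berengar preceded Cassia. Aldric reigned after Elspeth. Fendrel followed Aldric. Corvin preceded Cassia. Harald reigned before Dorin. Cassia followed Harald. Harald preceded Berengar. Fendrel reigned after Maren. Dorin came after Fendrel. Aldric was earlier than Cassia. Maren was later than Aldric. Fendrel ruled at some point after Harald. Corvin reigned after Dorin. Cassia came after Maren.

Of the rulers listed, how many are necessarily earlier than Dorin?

5

Directly stated before Dorin: Fendrel and Harald.
Aldric reaches Dorin via Aldric → Fendrel → Dorin.
Elspeth reaches Dorin via Elspeth → Aldric → Fendrel → Dorin.
Maren reaches Dorin via Maren → Fendrel → Dorin.
No chain forces Cassia (or any of the others) ahead of Dorin.
That's Aldric, Elspeth, Fendrel, Harald, and Maren — 5 in all.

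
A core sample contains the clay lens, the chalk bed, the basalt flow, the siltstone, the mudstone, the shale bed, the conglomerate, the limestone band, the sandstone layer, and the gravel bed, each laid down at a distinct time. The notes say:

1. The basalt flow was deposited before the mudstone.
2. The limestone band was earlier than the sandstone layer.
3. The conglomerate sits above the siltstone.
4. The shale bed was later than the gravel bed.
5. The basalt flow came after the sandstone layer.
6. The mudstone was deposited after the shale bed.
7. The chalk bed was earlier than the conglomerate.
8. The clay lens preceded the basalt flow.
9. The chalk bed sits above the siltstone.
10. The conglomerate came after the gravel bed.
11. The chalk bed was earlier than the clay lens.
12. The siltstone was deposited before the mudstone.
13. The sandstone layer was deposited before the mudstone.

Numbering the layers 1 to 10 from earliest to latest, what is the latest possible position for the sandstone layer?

The sandstone layer must come before the basalt flow and the mudstone — 2 layers forced after it.
Everything else can be placed before the sandstone layer in some valid order, so the sandstone layer can sit as late as position 10 − 2 = 8.

8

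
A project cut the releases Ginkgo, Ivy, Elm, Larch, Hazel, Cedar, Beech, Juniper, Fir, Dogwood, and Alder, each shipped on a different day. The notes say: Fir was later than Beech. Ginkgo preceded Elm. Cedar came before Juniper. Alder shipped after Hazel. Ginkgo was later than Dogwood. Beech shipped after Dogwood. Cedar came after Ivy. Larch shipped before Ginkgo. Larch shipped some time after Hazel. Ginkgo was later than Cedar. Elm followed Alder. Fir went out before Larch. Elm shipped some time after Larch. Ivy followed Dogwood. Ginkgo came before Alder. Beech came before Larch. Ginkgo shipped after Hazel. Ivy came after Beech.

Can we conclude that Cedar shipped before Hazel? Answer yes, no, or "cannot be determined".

No chain of stated constraints runs from Cedar to Hazel, and none runs from Hazel to Cedar either.
So the relative order of Cedar and Hazel is not fixed by the given facts.

cannot be determined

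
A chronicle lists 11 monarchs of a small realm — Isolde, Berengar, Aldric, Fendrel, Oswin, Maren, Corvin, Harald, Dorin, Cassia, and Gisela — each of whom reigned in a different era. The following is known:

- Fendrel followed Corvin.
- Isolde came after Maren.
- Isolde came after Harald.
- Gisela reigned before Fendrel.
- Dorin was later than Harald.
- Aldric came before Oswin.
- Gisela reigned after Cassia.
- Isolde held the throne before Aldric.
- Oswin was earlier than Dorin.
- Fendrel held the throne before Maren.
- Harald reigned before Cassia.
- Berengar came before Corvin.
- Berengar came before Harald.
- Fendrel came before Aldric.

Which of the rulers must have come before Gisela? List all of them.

Berengar, Cassia, Harald

Directly stated before Gisela: Cassia.
Berengar reaches Gisela via Berengar → Harald → Cassia → Gisela.
Harald reaches Gisela via Harald → Cassia → Gisela.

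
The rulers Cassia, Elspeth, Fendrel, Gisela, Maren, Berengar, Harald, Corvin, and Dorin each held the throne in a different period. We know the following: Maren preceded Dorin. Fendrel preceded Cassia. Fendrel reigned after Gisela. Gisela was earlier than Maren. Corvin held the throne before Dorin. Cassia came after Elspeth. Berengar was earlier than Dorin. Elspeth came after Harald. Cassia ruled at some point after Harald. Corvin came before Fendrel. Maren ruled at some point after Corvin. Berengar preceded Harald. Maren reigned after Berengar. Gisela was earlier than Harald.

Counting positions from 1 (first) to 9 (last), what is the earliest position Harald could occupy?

3

Berengar and Gisela must both come before Harald — 2 forced predecessors.
Nothing else is forced ahead of Harald, so their earliest slot is position 2 + 1 = 3.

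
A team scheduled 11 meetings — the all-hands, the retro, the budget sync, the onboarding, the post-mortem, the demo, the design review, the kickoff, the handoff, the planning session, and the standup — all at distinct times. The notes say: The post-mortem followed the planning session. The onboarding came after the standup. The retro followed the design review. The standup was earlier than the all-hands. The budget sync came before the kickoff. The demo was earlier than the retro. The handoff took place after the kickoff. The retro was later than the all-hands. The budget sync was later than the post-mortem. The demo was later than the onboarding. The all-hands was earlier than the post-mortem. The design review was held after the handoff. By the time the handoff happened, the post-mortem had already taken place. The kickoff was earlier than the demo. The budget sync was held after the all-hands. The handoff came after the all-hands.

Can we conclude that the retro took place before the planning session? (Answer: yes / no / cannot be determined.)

no

Tracing the constraints gives the planning session → the post-mortem → the handoff → the design review → the retro, so the planning session must come before the retro.
That means the retro cannot be before the planning session.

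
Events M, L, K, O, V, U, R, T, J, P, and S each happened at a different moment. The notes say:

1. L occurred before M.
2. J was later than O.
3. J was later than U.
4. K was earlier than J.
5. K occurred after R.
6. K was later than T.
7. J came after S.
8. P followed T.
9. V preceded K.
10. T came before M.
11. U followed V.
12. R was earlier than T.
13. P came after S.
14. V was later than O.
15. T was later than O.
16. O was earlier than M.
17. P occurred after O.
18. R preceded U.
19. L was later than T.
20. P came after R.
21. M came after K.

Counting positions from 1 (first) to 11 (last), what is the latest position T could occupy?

T must come before J, K, L, M, and P — 5 events forced after it.
Everything else can be placed before T in some valid order, so T can sit as late as position 11 − 5 = 6.

6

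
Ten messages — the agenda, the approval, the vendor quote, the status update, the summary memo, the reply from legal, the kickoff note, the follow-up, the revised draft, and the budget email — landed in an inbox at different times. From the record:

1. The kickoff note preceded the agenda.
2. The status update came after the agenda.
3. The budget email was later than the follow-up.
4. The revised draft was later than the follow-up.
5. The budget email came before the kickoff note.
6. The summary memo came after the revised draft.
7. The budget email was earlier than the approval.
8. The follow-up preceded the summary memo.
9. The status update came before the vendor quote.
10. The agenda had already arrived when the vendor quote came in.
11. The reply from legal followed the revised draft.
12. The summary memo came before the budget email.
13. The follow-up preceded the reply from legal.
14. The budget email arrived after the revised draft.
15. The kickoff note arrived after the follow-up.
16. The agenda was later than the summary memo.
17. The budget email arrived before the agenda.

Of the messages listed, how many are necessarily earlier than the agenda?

5

Directly stated before the agenda: the budget email, the kickoff note, and the summary memo.
The follow-up reaches the agenda via the follow-up → the kickoff note → the agenda.
The revised draft reaches the agenda via the revised draft → the budget email → the agenda.
No chain forces the approval (or any of the others) ahead of the agenda.
That's the budget email, the follow-up, the kickoff note, the revised draft, and the summary memo — 5 in all.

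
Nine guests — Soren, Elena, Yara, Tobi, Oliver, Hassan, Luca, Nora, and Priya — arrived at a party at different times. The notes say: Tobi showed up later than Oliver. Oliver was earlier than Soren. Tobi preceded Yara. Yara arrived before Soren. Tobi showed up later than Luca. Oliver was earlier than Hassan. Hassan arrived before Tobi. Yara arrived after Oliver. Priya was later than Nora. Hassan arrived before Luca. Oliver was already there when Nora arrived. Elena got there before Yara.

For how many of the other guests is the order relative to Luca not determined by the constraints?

Forced before Luca: Hassan and Oliver; forced after Luca: Soren, Tobi, and Yara.
That leaves Elena, Nora, and Priya with no forced order relative to Luca — 3.

3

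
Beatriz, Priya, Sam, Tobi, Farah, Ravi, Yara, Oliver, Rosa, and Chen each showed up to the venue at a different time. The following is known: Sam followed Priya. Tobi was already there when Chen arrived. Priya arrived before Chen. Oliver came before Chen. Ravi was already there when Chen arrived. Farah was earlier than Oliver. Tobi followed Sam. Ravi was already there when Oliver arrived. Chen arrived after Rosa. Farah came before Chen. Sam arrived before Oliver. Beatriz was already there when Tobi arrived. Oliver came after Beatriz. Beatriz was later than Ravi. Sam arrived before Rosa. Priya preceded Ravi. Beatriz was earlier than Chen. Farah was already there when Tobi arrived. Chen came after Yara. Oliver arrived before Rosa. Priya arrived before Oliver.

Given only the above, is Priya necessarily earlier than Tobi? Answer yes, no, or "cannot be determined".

Chain the constraints: Priya → Sam → Tobi. Each link is directly stated, so Priya comes before Tobi.

yes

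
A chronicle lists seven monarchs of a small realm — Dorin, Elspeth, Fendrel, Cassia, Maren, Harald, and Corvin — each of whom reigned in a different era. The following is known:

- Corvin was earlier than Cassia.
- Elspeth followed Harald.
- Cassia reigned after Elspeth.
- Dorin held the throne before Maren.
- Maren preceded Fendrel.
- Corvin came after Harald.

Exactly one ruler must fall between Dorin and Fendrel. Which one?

Maren

Tracing the constraints gives Dorin → Maren → Fendrel, so Maren sits after Dorin and before Fendrel.
No other ruler is forced both after Dorin and before Fendrel.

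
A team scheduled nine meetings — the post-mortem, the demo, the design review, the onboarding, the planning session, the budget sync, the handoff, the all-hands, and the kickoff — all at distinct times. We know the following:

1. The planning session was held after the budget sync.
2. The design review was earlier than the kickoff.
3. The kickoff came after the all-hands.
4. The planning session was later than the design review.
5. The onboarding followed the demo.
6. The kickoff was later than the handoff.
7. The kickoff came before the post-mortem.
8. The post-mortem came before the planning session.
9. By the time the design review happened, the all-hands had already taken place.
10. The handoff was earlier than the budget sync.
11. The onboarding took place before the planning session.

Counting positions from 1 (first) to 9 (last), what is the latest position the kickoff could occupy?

The kickoff must come before the planning session and the post-mortem — 2 meetings forced after it.
Everything else can be placed before the kickoff in some valid order, so the kickoff can sit as late as position 9 − 2 = 7.

7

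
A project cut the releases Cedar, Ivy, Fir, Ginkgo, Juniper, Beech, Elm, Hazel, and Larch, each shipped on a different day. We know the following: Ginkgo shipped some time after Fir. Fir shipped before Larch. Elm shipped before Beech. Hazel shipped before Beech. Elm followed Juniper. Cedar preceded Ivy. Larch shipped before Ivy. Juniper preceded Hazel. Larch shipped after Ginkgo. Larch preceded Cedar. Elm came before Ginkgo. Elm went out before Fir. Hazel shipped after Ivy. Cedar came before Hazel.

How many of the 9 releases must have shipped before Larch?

4

Directly stated before Larch: Fir and Ginkgo.
Elm reaches Larch via Elm → Fir → Larch.
Juniper reaches Larch via Juniper → Elm → Fir → Larch.
That's Elm, Fir, Ginkgo, and Juniper — 4 in all.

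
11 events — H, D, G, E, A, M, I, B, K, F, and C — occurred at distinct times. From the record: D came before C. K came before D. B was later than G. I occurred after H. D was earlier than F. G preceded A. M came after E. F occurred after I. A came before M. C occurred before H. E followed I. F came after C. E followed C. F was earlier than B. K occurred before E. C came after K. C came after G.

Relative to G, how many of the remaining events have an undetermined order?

2

Forced after G: A, B, C, E, F, H, I, and M.
That leaves D and K with no forced order relative to G — 2.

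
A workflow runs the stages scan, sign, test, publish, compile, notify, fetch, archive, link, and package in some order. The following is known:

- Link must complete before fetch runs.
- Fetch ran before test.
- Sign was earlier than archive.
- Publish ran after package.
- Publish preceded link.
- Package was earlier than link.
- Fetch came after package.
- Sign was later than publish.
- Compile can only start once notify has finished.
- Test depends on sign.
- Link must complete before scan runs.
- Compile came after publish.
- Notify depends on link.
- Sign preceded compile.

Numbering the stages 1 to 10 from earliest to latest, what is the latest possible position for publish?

2

Publish must come before archive, compile, fetch, link, notify, scan, sign, and test — 8 stages forced after it.
Everything else can be placed before publish in some valid order, so publish can sit as late as position 10 − 8 = 2.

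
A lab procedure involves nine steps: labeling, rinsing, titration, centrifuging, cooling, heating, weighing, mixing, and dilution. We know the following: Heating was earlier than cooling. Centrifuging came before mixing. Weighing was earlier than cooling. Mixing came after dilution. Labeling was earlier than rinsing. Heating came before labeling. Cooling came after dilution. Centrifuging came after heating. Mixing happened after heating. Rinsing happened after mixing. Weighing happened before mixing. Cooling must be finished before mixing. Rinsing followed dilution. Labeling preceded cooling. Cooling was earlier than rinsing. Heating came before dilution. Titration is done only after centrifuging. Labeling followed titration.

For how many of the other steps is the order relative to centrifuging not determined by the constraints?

Forced before centrifuging: heating; forced after centrifuging: cooling, labeling, mixing, rinsing, and titration.
That leaves dilution and weighing with no forced order relative to centrifuging — 2.

2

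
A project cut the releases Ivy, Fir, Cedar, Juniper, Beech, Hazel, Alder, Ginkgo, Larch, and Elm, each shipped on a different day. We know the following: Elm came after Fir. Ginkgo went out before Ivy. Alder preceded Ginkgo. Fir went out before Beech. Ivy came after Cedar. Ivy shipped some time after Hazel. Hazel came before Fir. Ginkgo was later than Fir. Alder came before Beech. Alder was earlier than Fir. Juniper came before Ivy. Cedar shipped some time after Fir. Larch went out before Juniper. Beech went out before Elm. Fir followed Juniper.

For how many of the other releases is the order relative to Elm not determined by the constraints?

3

Forced before Elm: Alder, Beech, Fir, Hazel, Juniper, and Larch.
That leaves Cedar, Ginkgo, and Ivy with no forced order relative to Elm — 3.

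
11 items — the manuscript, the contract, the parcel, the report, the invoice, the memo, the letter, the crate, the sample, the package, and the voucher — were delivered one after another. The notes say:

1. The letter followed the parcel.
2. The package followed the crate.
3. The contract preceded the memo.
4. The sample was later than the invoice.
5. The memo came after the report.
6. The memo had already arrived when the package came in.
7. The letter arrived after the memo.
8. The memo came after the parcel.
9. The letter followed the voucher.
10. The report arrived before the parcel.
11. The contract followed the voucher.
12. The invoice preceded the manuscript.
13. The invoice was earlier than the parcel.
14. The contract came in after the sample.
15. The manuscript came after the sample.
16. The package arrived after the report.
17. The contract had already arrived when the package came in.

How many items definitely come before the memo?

6

Directly stated before the memo: the contract, the parcel, and the report.
The invoice reaches the memo via the invoice → the parcel → the memo.
The sample reaches the memo via the sample → the contract → the memo.
The voucher reaches the memo via the voucher → the contract → the memo.
No chain forces the package (or any of the others) ahead of the memo.
That's the contract, the invoice, the parcel, the report, the sample, and the voucher — 6 in all.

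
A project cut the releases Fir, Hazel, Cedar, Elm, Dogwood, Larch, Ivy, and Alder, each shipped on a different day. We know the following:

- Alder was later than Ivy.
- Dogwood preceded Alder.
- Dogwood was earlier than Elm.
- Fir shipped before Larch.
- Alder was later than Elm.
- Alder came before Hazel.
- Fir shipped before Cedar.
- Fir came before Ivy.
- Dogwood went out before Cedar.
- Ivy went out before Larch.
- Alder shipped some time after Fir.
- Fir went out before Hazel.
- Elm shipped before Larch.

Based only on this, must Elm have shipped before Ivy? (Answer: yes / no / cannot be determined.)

No chain of stated constraints runs from Elm to Ivy, and none runs from Ivy to Elm either.
So the relative order of Elm and Ivy is not fixed by the given facts.

cannot be determined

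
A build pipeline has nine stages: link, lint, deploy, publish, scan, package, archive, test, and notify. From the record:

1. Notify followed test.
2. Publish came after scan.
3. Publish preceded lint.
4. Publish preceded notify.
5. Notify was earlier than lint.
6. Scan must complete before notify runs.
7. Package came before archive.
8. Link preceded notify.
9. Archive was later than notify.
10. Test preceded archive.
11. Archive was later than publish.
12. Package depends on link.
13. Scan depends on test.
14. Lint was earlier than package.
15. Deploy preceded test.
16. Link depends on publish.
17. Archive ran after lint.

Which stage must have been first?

Deploy has a chain of constraints placing it before every other stage, so deploy must be first.

deploy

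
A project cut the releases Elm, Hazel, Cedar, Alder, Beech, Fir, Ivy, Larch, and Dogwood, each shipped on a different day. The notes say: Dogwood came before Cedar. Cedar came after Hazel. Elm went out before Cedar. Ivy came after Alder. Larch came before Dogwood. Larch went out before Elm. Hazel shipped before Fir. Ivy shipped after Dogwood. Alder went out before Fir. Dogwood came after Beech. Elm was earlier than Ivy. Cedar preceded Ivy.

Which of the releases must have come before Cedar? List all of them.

Beech, Dogwood, Elm, Hazel, Larch

Directly stated before Cedar: Dogwood, Elm, and Hazel.
Beech reaches Cedar via Beech → Dogwood → Cedar.
Larch reaches Cedar via Larch → Elm → Cedar.
No chain forces Alder (or any of the others) ahead of Cedar.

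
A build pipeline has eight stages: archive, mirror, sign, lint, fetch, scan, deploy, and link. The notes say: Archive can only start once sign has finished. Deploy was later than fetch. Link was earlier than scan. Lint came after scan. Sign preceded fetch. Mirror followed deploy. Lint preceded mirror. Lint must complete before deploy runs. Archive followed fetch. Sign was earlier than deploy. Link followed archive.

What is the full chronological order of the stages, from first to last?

sign, fetch, archive, link, scan, lint, deploy, mirror

The constraints fix every adjacent pair, so only one ordering works:
sign → fetch → archive → link → scan → lint → deploy → mirror.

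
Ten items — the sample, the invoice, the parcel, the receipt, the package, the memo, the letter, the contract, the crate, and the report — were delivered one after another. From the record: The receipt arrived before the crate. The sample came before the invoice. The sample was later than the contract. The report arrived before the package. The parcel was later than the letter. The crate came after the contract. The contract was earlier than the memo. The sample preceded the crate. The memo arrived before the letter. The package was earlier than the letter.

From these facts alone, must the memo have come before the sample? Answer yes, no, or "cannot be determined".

No chain of stated constraints runs from the memo to the sample, and none runs from the sample to the memo either.
So the relative order of the memo and the sample is not fixed by the given facts.

cannot be determined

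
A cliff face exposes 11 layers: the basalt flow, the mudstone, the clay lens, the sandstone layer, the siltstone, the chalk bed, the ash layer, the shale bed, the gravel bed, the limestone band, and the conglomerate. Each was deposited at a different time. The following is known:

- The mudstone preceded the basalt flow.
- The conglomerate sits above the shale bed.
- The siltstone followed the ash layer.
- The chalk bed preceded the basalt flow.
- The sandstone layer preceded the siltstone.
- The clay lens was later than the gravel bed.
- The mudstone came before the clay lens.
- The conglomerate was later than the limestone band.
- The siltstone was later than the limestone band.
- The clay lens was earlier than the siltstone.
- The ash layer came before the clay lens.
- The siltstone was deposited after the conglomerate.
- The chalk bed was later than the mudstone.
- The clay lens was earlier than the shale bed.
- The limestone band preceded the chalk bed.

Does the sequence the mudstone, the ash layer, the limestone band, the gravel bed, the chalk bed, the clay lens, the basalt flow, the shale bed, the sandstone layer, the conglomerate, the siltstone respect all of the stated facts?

yes

Check each stated constraint against the proposed order — e.g. the limestone band is ahead of the siltstone; the ash layer is ahead of the siltstone. Every pair is in the required order; nothing is violated.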